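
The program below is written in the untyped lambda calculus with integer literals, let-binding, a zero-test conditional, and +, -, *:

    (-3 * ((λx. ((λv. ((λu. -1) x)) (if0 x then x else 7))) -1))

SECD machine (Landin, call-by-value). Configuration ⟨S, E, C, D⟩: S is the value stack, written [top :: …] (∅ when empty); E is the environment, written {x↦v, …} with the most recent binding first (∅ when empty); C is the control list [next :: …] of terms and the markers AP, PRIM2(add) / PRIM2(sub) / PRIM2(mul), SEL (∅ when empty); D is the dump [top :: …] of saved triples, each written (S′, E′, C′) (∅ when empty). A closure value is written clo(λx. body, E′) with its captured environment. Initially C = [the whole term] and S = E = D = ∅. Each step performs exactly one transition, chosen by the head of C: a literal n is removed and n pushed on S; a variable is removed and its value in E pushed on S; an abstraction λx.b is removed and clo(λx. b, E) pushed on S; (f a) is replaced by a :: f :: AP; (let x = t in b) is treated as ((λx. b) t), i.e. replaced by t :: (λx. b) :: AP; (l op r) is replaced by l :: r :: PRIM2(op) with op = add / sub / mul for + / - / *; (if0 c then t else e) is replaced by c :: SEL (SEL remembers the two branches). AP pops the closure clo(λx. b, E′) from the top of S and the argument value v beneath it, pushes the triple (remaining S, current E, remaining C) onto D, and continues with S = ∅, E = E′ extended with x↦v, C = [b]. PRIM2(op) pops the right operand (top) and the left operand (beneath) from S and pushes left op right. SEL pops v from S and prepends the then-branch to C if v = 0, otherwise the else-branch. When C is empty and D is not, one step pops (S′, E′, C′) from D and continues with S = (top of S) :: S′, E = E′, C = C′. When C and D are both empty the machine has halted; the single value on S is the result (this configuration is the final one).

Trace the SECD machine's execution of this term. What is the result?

step 0: <S=∅, E=∅, C=[(-3 * ((λx. ((λv. ((λu. -1) x)) (if0 x then x else 7))) -1))], D=∅>
step 1: <S=∅, E=∅, C=[-3 :: ((λx. ((λv. ((λu. -1) x)) (if0 x then x else 7))) -1) :: PRIM2(mul)], D=∅>
step 2: <S=[-3], E=∅, C=[((λx. ((λv. ((λu. -1) x)) (if0 x then x else 7))) -1) :: PRIM2(mul)], D=∅>
step 3: <S=[-3], E=∅, C=[-1 :: (λx. ((λv. ((λu. -1) x)) (if0 x then x else 7))) :: AP :: PRIM2(mul)], D=∅>
step 4: <S=[-1 :: -3], E=∅, C=[(λx. ((λv. ((λu. -1) x)) (if0 x then x else 7))) :: AP :: PRIM2(mul)], D=∅>
step 5: <S=[clo(λx. ((λv. ((λu. -1) x)) (if0 x then x else 7)), ∅) :: -1 :: -3], E=∅, C=[AP :: PRIM2(mul)], D=∅>
step 6: <S=∅, E={x↦-1}, C=[((λv. ((λu. -1) x)) (if0 x then x else 7))], D=[([-3], ∅, [PRIM2(mul)])]>
step 7: <S=∅, E={x↦-1}, C=[(if0 x then x else 7) :: (λv. ((λu. -1) x)) :: AP], D=[([-3], ∅, [PRIM2(mul)])]>
step 8: <S=∅, E={x↦-1}, C=[x :: SEL :: (λv. ((λu. -1) x)) :: AP], D=[([-3], ∅, [PRIM2(mul)])]>
step 9: <S=[-1], E={x↦-1}, C=[SEL :: (λv. ((λu. -1) x)) :: AP], D=[([-3], ∅, [PRIM2(mul)])]>
step 10: <S=∅, E={x↦-1}, C=[7 :: (λv. ((λu. -1) x)) :: AP], D=[([-3], ∅, [PRIM2(mul)])]>
step 11: <S=[7], E={x↦-1}, C=[(λv. ((λu. -1) x)) :: AP], D=[([-3], ∅, [PRIM2(mul)])]>
step 12: <S=[clo(λv. ((λu. -1) x), {x↦-1}) :: 7], E={x↦-1}, C=[AP], D=[([-3], ∅, [PRIM2(mul)])]>
step 13: <S=∅, E={v↦7, x↦-1}, C=[((λu. -1) x)], D=[(∅, {x↦-1}, ∅) :: ([-3], ∅, [PRIM2(mul)])]>
step 14: <S=∅, E={v↦7, x↦-1}, C=[x :: (λu. -1) :: AP], D=[(∅, {x↦-1}, ∅) :: ([-3], ∅, [PRIM2(mul)])]>
step 15: <S=[-1], E={v↦7, x↦-1}, C=[(λu. -1) :: AP], D=[(∅, {x↦-1}, ∅) :: ([-3], ∅, [PRIM2(mul)])]>
step 16: <S=[clo(λu. -1, {v↦7, x↦-1}) :: -1], E={v↦7, x↦-1}, C=[AP], D=[(∅, {x↦-1}, ∅) :: ([-3], ∅, [PRIM2(mul)])]>
step 17: <S=∅, E={u↦-1, v↦7, x↦-1}, C=[-1], D=[(∅, {v↦7, x↦-1}, ∅) :: (∅, {x↦-1}, ∅) :: ([-3], ∅, [PRIM2(mul)])]>
step 18: <S=[-1], E={u↦-1, v↦7, x↦-1}, C=∅, D=[(∅, {v↦7, x↦-1}, ∅) :: (∅, {x↦-1}, ∅) :: ([-3], ∅, [PRIM2(mul)])]>
step 19: <S=[-1], E={v↦7, x↦-1}, C=∅, D=[(∅, {x↦-1}, ∅) :: ([-3], ∅, [PRIM2(mul)])]>
step 20: <S=[-1], E={x↦-1}, C=∅, D=[([-3], ∅, [PRIM2(mul)])]>
step 21: <S=[-1 :: -3], E=∅, C=[PRIM2(mul)], D=∅>
step 22: <S=[3], E=∅, C=∅, D=∅>
→ final value 3

Answer: 3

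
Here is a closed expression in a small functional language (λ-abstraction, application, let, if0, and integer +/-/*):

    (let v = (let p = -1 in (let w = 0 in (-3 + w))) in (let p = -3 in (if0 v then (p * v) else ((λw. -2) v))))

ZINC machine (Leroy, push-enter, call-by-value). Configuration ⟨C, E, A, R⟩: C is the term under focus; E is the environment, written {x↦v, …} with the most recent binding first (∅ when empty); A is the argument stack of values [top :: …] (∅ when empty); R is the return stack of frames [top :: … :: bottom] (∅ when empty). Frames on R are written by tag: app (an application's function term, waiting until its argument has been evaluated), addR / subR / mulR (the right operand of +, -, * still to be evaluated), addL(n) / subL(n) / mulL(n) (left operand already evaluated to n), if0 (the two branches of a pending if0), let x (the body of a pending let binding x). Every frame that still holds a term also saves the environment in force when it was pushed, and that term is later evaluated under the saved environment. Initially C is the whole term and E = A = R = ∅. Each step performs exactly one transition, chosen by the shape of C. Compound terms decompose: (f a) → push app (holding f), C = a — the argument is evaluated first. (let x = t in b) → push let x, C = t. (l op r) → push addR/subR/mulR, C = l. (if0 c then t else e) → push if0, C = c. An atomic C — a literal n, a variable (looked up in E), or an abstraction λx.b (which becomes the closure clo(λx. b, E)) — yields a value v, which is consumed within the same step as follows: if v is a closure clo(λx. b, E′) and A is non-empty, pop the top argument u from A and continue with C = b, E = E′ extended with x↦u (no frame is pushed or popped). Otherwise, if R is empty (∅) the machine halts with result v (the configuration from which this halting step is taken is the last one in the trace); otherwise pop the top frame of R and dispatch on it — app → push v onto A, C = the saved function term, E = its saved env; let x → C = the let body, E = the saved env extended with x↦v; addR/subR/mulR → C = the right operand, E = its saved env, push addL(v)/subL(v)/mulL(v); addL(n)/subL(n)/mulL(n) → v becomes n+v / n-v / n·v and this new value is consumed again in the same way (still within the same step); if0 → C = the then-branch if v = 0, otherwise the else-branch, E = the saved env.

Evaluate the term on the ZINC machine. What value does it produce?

step 0: [C=(let v = (let p = -1 in (let w = 0 in (-3 + w))) in (let p = -3 in (if0 v then (p * v) else ((λw. -2) v)))) | E=∅ | A=∅ | R=∅]
step 1: [C=(let p = -1 in (let w = 0 in (-3 + w))) | E=∅ | A=∅ | R=[let v]]
step 2: [C=-1 | E=∅ | A=∅ | R=[let p :: let v]]
step 3: [C=(let w = 0 in (-3 + w)) | E={p↦-1} | A=∅ | R=[let v]]
step 4: [C=0 | E={p↦-1} | A=∅ | R=[let w :: let v]]
step 5: [C=(-3 + w) | E={w↦0, p↦-1} | A=∅ | R=[let v]]
step 6: [C=-3 | E={w↦0, p↦-1} | A=∅ | R=[addR :: let v]]
step 7: [C=w | E={w↦0, p↦-1} | A=∅ | R=[addL(-3) :: let v]]
step 8: [C=(let p = -3 in (if0 v then (p * v) else ((λw. -2) v))) | E={v↦-3} | A=∅ | R=∅]
step 9: [C=-3 | E={v↦-3} | A=∅ | R=[let p]]
step 10: [C=(if0 v then (p * v) else ((λw. -2) v)) | E={p↦-3, v↦-3} | A=∅ | R=∅]
step 11: [C=v | E={p↦-3, v↦-3} | A=∅ | R=[if0]]
step 12: [C=((λw. -2) v) | E={p↦-3, v↦-3} | A=∅ | R=∅]
step 13: [C=v | E={p↦-3, v↦-3} | A=∅ | R=[app]]
step 14: [C=(λw. -2) | E={p↦-3, v↦-3} | A=[-3] | R=∅]
step 15: [C=-2 | E={w↦-3, p↦-3, v↦-3} | A=∅ | R=∅]
→ final value -2

Answer: -2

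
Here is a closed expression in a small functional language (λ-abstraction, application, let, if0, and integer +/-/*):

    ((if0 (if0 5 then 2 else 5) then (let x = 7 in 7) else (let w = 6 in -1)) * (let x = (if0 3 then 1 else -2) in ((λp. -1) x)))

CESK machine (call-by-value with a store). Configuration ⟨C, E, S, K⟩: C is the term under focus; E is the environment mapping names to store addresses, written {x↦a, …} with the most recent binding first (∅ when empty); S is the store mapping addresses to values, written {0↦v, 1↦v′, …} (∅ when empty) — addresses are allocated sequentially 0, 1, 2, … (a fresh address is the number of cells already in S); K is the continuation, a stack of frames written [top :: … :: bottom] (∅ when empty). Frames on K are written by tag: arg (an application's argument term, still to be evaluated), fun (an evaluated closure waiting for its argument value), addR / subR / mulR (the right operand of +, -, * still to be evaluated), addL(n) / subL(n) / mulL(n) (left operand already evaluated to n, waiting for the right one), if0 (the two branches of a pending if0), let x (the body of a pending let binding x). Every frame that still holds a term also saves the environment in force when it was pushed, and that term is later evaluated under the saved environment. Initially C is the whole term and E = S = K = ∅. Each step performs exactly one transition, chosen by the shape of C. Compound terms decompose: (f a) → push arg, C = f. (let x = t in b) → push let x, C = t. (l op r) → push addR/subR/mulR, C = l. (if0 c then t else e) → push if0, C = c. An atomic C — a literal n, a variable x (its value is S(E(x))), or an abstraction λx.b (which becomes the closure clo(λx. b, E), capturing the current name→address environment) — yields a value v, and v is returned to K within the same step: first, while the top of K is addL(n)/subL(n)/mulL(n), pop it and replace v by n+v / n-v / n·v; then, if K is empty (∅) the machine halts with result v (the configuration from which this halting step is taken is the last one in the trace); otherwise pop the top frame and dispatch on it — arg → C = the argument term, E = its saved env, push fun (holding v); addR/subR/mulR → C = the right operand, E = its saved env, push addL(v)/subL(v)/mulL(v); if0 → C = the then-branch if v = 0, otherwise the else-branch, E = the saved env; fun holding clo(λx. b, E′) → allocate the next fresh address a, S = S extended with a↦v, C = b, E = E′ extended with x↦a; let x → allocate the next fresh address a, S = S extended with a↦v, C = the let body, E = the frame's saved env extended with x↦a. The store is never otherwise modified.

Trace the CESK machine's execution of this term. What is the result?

t=0: ⟨C=((if0 (if0 5 then 2 else 5) then (let x = 7 in 7) else (let w = 6 in -1)) * (let x = (if0 3 then 1 else -2) in ((λp. -1) x))); E=∅; S=∅; K=∅⟩
t=1: ⟨C=(if0 (if0 5 then 2 else 5) then (let x = 7 in 7) else (let w = 6 in -1)); E=∅; S=∅; K=[mulR]⟩
t=2: ⟨C=(if0 5 then 2 else 5); E=∅; S=∅; K=[if0 :: mulR]⟩
t=3: ⟨C=5; E=∅; S=∅; K=[if0 :: if0 :: mulR]⟩
t=4: ⟨C=5; E=∅; S=∅; K=[if0 :: mulR]⟩
t=5: ⟨C=(let w = 6 in -1); E=∅; S=∅; K=[mulR]⟩
t=6: ⟨C=6; E=∅; S=∅; K=[let w :: mulR]⟩
t=7: ⟨C=-1; E={w↦0}; S={0↦6}; K=[mulR]⟩
t=8: ⟨C=(let x = (if0 3 then 1 else -2) in ((λp. -1) x)); E=∅; S={0↦6}; K=[mulL(-1)]⟩
t=9: ⟨C=(if0 3 then 1 else -2); E=∅; S={0↦6}; K=[let x :: mulL(-1)]⟩
t=10: ⟨C=3; E=∅; S={0↦6}; K=[if0 :: let x :: mulL(-1)]⟩
t=11: ⟨C=-2; E=∅; S={0↦6}; K=[let x :: mulL(-1)]⟩
t=12: ⟨C=((λp. -1) x); E={x↦1}; S={0↦6, 1↦-2}; K=[mulL(-1)]⟩
t=13: ⟨C=(λp. -1); E={x↦1}; S={0↦6, 1↦-2}; K=[arg :: mulL(-1)]⟩
t=14: ⟨C=x; E={x↦1}; S={0↦6, 1↦-2}; K=[fun :: mulL(-1)]⟩
t=15: ⟨C=-1; E={p↦2, x↦1}; S={0↦6, 1↦-2, 2↦-2}; K=[mulL(-1)]⟩
→ final value 1

Answer: 1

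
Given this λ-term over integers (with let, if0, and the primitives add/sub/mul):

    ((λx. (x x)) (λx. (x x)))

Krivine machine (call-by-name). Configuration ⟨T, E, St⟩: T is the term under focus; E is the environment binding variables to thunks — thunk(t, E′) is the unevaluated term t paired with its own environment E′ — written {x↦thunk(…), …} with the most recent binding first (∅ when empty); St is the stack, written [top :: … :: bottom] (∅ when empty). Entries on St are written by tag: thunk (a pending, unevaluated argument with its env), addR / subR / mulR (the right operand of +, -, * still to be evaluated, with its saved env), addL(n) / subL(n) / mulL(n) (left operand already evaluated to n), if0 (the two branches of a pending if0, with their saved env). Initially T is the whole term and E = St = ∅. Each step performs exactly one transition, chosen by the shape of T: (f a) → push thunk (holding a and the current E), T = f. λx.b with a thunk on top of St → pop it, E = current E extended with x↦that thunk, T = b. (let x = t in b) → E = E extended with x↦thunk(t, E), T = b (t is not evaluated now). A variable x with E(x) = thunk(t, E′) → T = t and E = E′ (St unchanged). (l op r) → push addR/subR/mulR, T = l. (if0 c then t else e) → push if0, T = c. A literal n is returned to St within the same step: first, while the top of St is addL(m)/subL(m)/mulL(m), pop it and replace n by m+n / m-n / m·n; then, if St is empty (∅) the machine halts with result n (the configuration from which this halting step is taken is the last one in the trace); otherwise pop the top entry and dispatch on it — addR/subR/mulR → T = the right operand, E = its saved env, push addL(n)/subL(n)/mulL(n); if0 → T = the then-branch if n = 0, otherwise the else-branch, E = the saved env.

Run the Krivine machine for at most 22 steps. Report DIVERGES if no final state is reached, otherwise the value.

Answer: DIVERGES (no final state within 22 steps)

Machine steps:
0. <T=((λx. (x x)) (λx. (x x))), E=∅, St=∅>
1. <T=(λx. (x x)), E=∅, St=[thunk]>
2. <T=(x x), E={x↦thunk((λx. (x x)), ∅)}, St=∅>
3. <T=x, E={x↦thunk((λx. (x x)), ∅)}, St=[thunk]>
4. <T=(λx. (x x)), E=∅, St=[thunk]>
5. <T=(x x), E={x↦thunk(x, {x↦thunk((λx. (x x)), ∅)})}, St=∅>
6. <T=x, E={x↦thunk(x, {x↦thunk((λx. (x x)), ∅)})}, St=[thunk]>
7. <T=x, E={x↦thunk((λx. (x x)), ∅)}, St=[thunk]>
8. <T=(λx. (x x)), E=∅, St=[thunk]>
9. <T=(x x), E={x↦thunk(x, {x↦thunk(x, {x↦thunk((λx. (x x)), ∅)})})}, St=∅>
10. <T=x, E={x↦thunk(x, {x↦thunk(x, {x↦thunk((λx. (x x)), ∅)})})}, St=[thunk]>
11. <T=x, E={x↦thunk(x, {x↦thunk((λx. (x x)), ∅)})}, St=[thunk]>
12. <T=x, E={x↦thunk((λx. (x x)), ∅)}, St=[thunk]>
13. <T=(λx. (x x)), E=∅, St=[thunk]>
14. <T=(x x), E={x↦thunk(x, {x↦thunk(x, {x↦thunk(x, {x↦thunk((λx. (x x)), ∅)})})})}, St=∅>
15. <T=x, E={x↦thunk(x, {x↦thunk(x, {x↦thunk(x, {x↦thunk((λx. (x x)), ∅)})})})}, St=[thunk]>
16. <T=x, E={x↦thunk(x, {x↦thunk(x, {x↦thunk((λx. (x x)), ∅)})})}, St=[thunk]>
17. <T=x, E={x↦thunk(x, {x↦thunk((λx. (x x)), ∅)})}, St=[thunk]>
18. <T=x, E={x↦thunk((λx. (x x)), ∅)}, St=[thunk]>
19. <T=(λx. (x x)), E=∅, St=[thunk]>
20. <T=(x x), E={x↦thunk(x, {x↦thunk(x, {x↦thunk(x, {x↦thunk(x, {x↦thunk((λx. (x x)), ∅)})})})})}, St=∅>
21. <T=x, E={x↦thunk(x, {x↦thunk(x, {x↦thunk(x, {x↦thunk(x, {x↦thunk((λx. (x x)), ∅)})})})})}, St=[thunk]>
22. <T=x, E={x↦thunk(x, {x↦thunk(x, {x↦thunk(x, {x↦thunk((λx. (x x)), ∅)})})})}, St=[thunk]>
→ 22 transitions taken and the configuration is still not final: no result within 22 steps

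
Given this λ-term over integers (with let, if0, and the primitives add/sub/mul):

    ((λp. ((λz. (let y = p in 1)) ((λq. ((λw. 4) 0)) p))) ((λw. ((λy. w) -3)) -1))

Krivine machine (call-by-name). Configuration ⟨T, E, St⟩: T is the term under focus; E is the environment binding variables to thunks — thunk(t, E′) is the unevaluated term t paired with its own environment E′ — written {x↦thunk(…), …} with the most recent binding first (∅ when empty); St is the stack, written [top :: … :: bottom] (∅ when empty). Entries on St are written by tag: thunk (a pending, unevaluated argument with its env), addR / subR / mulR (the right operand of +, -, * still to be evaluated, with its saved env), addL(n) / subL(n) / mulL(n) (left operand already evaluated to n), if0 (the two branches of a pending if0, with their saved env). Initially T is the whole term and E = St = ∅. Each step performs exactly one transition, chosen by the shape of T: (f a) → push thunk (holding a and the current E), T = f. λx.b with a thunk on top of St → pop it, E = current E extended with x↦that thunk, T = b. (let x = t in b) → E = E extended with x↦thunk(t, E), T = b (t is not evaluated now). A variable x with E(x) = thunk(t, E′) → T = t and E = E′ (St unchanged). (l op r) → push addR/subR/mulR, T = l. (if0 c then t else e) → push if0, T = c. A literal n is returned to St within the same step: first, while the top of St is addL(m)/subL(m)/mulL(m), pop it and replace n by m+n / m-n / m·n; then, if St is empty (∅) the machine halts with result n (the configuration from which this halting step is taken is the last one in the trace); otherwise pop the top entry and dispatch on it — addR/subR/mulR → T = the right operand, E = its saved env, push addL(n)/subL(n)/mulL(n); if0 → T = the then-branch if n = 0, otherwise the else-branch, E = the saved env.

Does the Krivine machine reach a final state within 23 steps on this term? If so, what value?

Answer: 1

Derivation:
step 0: [T=((λp. ((λz. (let y = p in 1)) ((λq. ((λw. 4) 0)) p))) ((λw. ((λy. w) -3)) -1)) | E=∅ | St=∅]
step 1: [T=(λp. ((λz. (let y = p in 1)) ((λq. ((λw. 4) 0)) p))) | E=∅ | St=[thunk]]
step 2: [T=((λz. (let y = p in 1)) ((λq. ((λw. 4) 0)) p)) | E={p↦thunk(((λw. ((λy. w) -3)) -1), ∅)} | St=∅]
step 3: [T=(λz. (let y = p in 1)) | E={p↦thunk(((λw. ((λy. w) -3)) -1), ∅)} | St=[thunk]]
step 4: [T=(let y = p in 1) | E={z↦thunk(((λq. ((λw. 4) 0)) p), {p↦thunk(((λw. ((λy. w) -3)) -1), ∅)}), p↦thunk(((λw. ((λy. w) -3)) -1), ∅)} | St=∅]
step 5: [T=1 | E={y↦thunk(p, {z↦thunk(((λq. ((λw. 4) 0)) p), {p↦thunk(((λw. ((λy. w) -3)) -1), ∅)}), p↦thunk(((λw. ((λy. w) -3)) -1), ∅)}), z↦thunk(((λq. ((λw. 4) 0)) p), {p↦thunk(((λw. ((λy. w) -3)) -1), ∅)}), p↦thunk(((λw. ((λy. w) -3)) -1), ∅)} | St=∅]
→ final value 1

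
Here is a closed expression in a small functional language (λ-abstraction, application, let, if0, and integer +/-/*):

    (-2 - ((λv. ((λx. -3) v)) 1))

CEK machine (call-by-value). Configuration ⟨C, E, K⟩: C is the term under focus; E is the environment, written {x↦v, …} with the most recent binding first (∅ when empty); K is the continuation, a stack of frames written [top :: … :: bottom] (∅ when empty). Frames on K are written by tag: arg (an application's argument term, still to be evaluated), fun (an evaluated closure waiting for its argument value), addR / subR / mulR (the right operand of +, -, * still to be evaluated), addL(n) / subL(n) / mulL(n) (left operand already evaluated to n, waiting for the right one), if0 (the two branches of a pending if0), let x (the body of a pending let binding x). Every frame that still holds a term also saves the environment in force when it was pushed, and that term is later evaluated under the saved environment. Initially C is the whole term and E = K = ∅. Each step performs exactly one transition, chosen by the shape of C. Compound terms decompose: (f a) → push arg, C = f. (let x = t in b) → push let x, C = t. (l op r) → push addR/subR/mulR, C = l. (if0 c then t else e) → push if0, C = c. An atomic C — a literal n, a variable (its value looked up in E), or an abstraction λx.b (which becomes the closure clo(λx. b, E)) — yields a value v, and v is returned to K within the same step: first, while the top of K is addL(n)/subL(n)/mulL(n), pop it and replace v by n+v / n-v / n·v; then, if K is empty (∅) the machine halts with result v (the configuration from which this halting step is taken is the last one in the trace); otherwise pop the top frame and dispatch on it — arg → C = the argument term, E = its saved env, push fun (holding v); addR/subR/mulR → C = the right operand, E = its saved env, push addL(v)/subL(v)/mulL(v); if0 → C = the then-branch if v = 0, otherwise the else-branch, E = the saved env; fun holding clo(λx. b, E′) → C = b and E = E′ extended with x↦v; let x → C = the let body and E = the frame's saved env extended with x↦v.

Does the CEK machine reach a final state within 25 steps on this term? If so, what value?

Answer: 1

Execution trace:
t=0: [C=(-2 - ((λv. ((λx. -3) v)) 1)) | E=∅ | K=∅]
t=1: [C=-2 | E=∅ | K=[subR]]
t=2: [C=((λv. ((λx. -3) v)) 1) | E=∅ | K=[subL(-2)]]
t=3: [C=(λv. ((λx. -3) v)) | E=∅ | K=[arg :: subL(-2)]]
t=4: [C=1 | E=∅ | K=[fun :: subL(-2)]]
t=5: [C=((λx. -3) v) | E={v↦1} | K=[subL(-2)]]
t=6: [C=(λx. -3) | E={v↦1} | K=[arg :: subL(-2)]]
t=7: [C=v | E={v↦1} | K=[fun :: subL(-2)]]
t=8: [C=-3 | E={x↦1, v↦1} | K=[subL(-2)]]
→ final value 1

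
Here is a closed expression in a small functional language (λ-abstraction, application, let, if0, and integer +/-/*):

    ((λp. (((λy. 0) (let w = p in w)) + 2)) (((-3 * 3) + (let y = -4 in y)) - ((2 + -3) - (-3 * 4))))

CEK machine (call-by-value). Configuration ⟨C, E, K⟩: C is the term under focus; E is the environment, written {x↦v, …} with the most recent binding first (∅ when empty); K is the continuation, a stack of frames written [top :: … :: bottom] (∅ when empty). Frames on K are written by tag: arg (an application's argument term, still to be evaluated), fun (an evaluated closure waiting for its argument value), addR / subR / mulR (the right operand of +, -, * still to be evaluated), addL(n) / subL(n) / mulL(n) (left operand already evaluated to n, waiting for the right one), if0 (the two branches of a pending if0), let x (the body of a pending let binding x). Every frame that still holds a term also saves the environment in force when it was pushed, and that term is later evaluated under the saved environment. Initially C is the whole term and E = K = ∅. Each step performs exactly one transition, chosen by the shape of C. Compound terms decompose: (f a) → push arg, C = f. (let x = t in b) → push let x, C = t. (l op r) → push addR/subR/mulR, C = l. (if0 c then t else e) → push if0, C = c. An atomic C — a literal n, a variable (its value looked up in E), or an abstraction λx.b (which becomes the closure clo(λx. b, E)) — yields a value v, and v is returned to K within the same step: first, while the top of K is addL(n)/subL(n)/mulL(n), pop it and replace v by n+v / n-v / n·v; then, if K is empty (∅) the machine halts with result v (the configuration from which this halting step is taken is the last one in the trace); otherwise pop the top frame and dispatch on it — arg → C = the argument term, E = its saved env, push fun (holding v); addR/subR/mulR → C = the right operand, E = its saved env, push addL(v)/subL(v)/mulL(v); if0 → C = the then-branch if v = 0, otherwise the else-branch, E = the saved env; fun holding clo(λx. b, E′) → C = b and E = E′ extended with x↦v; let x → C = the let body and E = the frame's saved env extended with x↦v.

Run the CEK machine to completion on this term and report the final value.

Answer: 2

Derivation:
step 0: <C=((λp. (((λy. 0) (let w = p in w)) + 2)) (((-3 * 3) + (let y = -4 in y)) - ((2 + -3) - (-3 * 4)))), E=∅, K=∅>
step 1: <C=(λp. (((λy. 0) (let w = p in w)) + 2)), E=∅, K=[arg]>
step 2: <C=(((-3 * 3) + (let y = -4 in y)) - ((2 + -3) - (-3 * 4))), E=∅, K=[fun]>
step 3: <C=((-3 * 3) + (let y = -4 in y)), E=∅, K=[subR :: fun]>
step 4: <C=(-3 * 3), E=∅, K=[addR :: subR :: fun]>
step 5: <C=-3, E=∅, K=[mulR :: addR :: subR :: fun]>
step 6: <C=3, E=∅, K=[mulL(-3) :: addR :: subR :: fun]>
step 7: <C=(let y = -4 in y), E=∅, K=[addL(-9) :: subR :: fun]>
step 8: <C=-4, E=∅, K=[let y :: addL(-9) :: subR :: fun]>
step 9: <C=y, E={y↦-4}, K=[addL(-9) :: subR :: fun]>
step 10: <C=((2 + -3) - (-3 * 4)), E=∅, K=[subL(-13) :: fun]>
step 11: <C=(2 + -3), E=∅, K=[subR :: subL(-13) :: fun]>
step 12: <C=2, E=∅, K=[addR :: subR :: subL(-13) :: fun]>
step 13: <C=-3, E=∅, K=[addL(2) :: subR :: subL(-13) :: fun]>
step 14: <C=(-3 * 4), E=∅, K=[subL(-1) :: subL(-13) :: fun]>
step 15: <C=-3, E=∅, K=[mulR :: subL(-1) :: subL(-13) :: fun]>
step 16: <C=4, E=∅, K=[mulL(-3) :: subL(-1) :: subL(-13) :: fun]>
step 17: <C=(((λy. 0) (let w = p in w)) + 2), E={p↦-24}, K=∅>
step 18: <C=((λy. 0) (let w = p in w)), E={p↦-24}, K=[addR]>
step 19: <C=(λy. 0), E={p↦-24}, K=[arg :: addR]>
step 20: <C=(let w = p in w), E={p↦-24}, K=[fun :: addR]>
step 21: <C=p, E={p↦-24}, K=[let w :: fun :: addR]>
step 22: <C=w, E={w↦-24, p↦-24}, K=[fun :: addR]>
step 23: <C=0, E={y↦-24, p↦-24}, K=[addR]>
step 24: <C=2, E={p↦-24}, K=[addL(0)]>
→ final value 2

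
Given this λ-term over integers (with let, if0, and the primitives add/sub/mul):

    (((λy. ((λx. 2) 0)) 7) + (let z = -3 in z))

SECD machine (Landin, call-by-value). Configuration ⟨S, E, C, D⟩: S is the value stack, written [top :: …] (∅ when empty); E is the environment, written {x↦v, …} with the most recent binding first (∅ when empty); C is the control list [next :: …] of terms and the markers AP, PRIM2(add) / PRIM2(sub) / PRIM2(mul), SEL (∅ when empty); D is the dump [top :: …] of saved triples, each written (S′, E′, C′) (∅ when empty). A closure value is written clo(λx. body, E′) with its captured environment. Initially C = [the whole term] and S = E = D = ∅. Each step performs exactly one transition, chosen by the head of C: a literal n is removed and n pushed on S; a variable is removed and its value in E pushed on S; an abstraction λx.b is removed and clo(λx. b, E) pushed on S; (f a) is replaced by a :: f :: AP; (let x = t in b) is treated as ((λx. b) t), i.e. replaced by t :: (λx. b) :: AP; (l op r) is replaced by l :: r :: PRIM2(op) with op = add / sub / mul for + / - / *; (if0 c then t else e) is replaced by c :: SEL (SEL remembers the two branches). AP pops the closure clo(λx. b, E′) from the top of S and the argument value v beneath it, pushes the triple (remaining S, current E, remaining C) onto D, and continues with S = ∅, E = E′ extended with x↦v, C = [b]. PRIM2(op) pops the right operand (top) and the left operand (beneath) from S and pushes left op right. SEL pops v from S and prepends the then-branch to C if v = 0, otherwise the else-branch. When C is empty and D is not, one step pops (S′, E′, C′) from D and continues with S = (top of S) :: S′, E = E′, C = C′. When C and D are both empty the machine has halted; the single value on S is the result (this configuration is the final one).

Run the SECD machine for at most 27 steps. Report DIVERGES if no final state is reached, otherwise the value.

Answer: -1

Execution trace:
[0] [S=∅ | E=∅ | C=[(((λy. ((λx. 2) 0)) 7) + (let z = -3 in z))] | D=∅]
[1] [S=∅ | E=∅ | C=[((λy. ((λx. 2) 0)) 7) :: (let z = -3 in z) :: PRIM2(add)] | D=∅]
[2] [S=∅ | E=∅ | C=[7 :: (λy. ((λx. 2) 0)) :: AP :: (let z = -3 in z) :: PRIM2(add)] | D=∅]
[3] [S=[7] | E=∅ | C=[(λy. ((λx. 2) 0)) :: AP :: (let z = -3 in z) :: PRIM2(add)] | D=∅]
[4] [S=[clo(λy. ((λx. 2) 0), ∅) :: 7] | E=∅ | C=[AP :: (let z = -3 in z) :: PRIM2(add)] | D=∅]
[5] [S=∅ | E={y↦7} | C=[((λx. 2) 0)] | D=[(∅, ∅, [(let z = -3 in z) :: PRIM2(add)])]]
[6] [S=∅ | E={y↦7} | C=[0 :: (λx. 2) :: AP] | D=[(∅, ∅, [(let z = -3 in z) :: PRIM2(add)])]]
[7] [S=[0] | E={y↦7} | C=[(λx. 2) :: AP] | D=[(∅, ∅, [(let z = -3 in z) :: PRIM2(add)])]]
[8] [S=[clo(λx. 2, {y↦7}) :: 0] | E={y↦7} | C=[AP] | D=[(∅, ∅, [(let z = -3 in z) :: PRIM2(add)])]]
[9] [S=∅ | E={x↦0, y↦7} | C=[2] | D=[(∅, {y↦7}, ∅) :: (∅, ∅, [(let z = -3 in z) :: PRIM2(add)])]]
[10] [S=[2] | E={x↦0, y↦7} | C=∅ | D=[(∅, {y↦7}, ∅) :: (∅, ∅, [(let z = -3 in z) :: PRIM2(add)])]]
[11] [S=[2] | E={y↦7} | C=∅ | D=[(∅, ∅, [(let z = -3 in z) :: PRIM2(add)])]]
[12] [S=[2] | E=∅ | C=[(let z = -3 in z) :: PRIM2(add)] | D=∅]
[13] [S=[2] | E=∅ | C=[-3 :: (λz. z) :: AP :: PRIM2(add)] | D=∅]
[14] [S=[-3 :: 2] | E=∅ | C=[(λz. z) :: AP :: PRIM2(add)] | D=∅]
[15] [S=[clo(λz. z, ∅) :: -3 :: 2] | E=∅ | C=[AP :: PRIM2(add)] | D=∅]
[16] [S=∅ | E={z↦-3} | C=[z] | D=[([2], ∅, [PRIM2(add)])]]
[17] [S=[-3] | E={z↦-3} | C=∅ | D=[([2], ∅, [PRIM2(add)])]]
[18] [S=[-3 :: 2] | E=∅ | C=[PRIM2(add)] | D=∅]
[19] [S=[-1] | E=∅ | C=∅ | D=∅]
→ final value -1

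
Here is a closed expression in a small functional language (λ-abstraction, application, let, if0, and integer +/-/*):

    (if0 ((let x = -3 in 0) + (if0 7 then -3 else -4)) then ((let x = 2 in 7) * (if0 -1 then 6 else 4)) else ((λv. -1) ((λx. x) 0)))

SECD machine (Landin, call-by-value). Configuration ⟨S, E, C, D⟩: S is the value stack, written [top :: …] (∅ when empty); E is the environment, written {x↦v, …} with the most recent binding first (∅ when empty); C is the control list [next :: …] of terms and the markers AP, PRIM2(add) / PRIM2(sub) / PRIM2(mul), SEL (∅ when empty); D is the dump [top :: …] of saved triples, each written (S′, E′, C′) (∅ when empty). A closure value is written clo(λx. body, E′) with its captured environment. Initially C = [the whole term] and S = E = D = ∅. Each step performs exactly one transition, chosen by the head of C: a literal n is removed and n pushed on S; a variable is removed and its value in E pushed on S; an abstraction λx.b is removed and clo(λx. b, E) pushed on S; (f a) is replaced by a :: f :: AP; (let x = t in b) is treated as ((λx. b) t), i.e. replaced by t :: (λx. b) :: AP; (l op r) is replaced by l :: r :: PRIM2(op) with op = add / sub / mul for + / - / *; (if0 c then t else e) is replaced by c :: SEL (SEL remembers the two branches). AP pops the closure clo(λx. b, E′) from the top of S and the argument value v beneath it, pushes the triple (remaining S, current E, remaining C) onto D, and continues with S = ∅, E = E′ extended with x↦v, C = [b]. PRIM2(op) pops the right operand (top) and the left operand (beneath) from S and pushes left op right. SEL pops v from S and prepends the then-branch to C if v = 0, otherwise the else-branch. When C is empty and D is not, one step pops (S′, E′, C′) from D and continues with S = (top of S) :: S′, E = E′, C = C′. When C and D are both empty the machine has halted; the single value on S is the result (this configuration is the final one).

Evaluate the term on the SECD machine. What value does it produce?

0. <S=∅, E=∅, C=[(if0 ((let x = -3 in 0) + (if0 7 then -3 else -4)) then ((let x = 2 in 7) * (if0 -1 then 6 else 4)) else ((λv. -1) ((λx. x) 0)))], D=∅>
1. <S=∅, E=∅, C=[((let x = -3 in 0) + (if0 7 then -3 else -4)) :: SEL], D=∅>
2. <S=∅, E=∅, C=[(let x = -3 in 0) :: (if0 7 then -3 else -4) :: PRIM2(add) :: SEL], D=∅>
3. <S=∅, E=∅, C=[-3 :: (λx. 0) :: AP :: (if0 7 then -3 else -4) :: PRIM2(add) :: SEL], D=∅>
4. <S=[-3], E=∅, C=[(λx. 0) :: AP :: (if0 7 then -3 else -4) :: PRIM2(add) :: SEL], D=∅>
5. <S=[clo(λx. 0, ∅) :: -3], E=∅, C=[AP :: (if0 7 then -3 else -4) :: PRIM2(add) :: SEL], D=∅>
6. <S=∅, E={x↦-3}, C=[0], D=[(∅, ∅, [(if0 7 then -3 else -4) :: PRIM2(add) :: SEL])]>
7. <S=[0], E={x↦-3}, C=∅, D=[(∅, ∅, [(if0 7 then -3 else -4) :: PRIM2(add) :: SEL])]>
8. <S=[0], E=∅, C=[(if0 7 then -3 else -4) :: PRIM2(add) :: SEL], D=∅>
9. <S=[0], E=∅, C=[7 :: SEL :: PRIM2(add) :: SEL], D=∅>
10. <S=[7 :: 0], E=∅, C=[SEL :: PRIM2(add) :: SEL], D=∅>
11. <S=[0], E=∅, C=[-4 :: PRIM2(add) :: SEL], D=∅>
12. <S=[-4 :: 0], E=∅, C=[PRIM2(add) :: SEL], D=∅>
13. <S=[-4], E=∅, C=[SEL], D=∅>
14. <S=∅, E=∅, C=[((λv. -1) ((λx. x) 0))], D=∅>
15. <S=∅, E=∅, C=[((λx. x) 0) :: (λv. -1) :: AP], D=∅>
16. <S=∅, E=∅, C=[0 :: (λx. x) :: AP :: (λv. -1) :: AP], D=∅>
17. <S=[0], E=∅, C=[(λx. x) :: AP :: (λv. -1) :: AP], D=∅>
18. <S=[clo(λx. x, ∅) :: 0], E=∅, C=[AP :: (λv. -1) :: AP], D=∅>
19. <S=∅, E={x↦0}, C=[x], D=[(∅, ∅, [(λv. -1) :: AP])]>
20. <S=[0], E={x↦0}, C=∅, D=[(∅, ∅, [(λv. -1) :: AP])]>
21. <S=[0], E=∅, C=[(λv. -1) :: AP], D=∅>
22. <S=[clo(λv. -1, ∅) :: 0], E=∅, C=[AP], D=∅>
23. <S=∅, E={v↦0}, C=[-1], D=[(∅, ∅, ∅)]>
24. <S=[-1], E={v↦0}, C=∅, D=[(∅, ∅, ∅)]>
25. <S=[-1], E=∅, C=∅, D=∅>
→ final value -1

Answer: -1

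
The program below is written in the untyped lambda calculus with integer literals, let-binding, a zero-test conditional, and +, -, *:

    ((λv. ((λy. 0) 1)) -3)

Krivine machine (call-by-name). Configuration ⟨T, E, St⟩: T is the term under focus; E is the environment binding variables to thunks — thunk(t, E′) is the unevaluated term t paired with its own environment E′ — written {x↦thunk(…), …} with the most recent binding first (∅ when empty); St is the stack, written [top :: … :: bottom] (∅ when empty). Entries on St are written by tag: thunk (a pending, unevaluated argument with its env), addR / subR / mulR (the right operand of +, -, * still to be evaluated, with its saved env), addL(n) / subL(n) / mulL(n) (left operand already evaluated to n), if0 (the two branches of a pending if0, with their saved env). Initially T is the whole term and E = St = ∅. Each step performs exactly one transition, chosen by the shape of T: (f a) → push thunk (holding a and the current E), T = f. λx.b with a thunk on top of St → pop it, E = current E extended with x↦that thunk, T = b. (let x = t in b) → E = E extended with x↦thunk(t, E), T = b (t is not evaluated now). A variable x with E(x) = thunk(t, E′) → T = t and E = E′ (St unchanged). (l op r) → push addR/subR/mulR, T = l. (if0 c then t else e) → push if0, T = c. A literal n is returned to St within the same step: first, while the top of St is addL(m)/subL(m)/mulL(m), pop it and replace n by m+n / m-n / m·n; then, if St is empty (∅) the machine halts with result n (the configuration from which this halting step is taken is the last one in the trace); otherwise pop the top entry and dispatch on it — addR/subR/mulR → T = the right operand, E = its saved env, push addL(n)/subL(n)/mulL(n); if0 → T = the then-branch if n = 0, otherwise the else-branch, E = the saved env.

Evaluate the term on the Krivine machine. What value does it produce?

Answer: 0

Machine steps:
[0] <T=((λv. ((λy. 0) 1)) -3), E=∅, St=∅>
[1] <T=(λv. ((λy. 0) 1)), E=∅, St=[thunk]>
[2] <T=((λy. 0) 1), E={v↦thunk(-3, ∅)}, St=∅>
[3] <T=(λy. 0), E={v↦thunk(-3, ∅)}, St=[thunk]>
[4] <T=0, E={y↦thunk(1, {v↦thunk(-3, ∅)}), v↦thunk(-3, ∅)}, St=∅>
→ final value 0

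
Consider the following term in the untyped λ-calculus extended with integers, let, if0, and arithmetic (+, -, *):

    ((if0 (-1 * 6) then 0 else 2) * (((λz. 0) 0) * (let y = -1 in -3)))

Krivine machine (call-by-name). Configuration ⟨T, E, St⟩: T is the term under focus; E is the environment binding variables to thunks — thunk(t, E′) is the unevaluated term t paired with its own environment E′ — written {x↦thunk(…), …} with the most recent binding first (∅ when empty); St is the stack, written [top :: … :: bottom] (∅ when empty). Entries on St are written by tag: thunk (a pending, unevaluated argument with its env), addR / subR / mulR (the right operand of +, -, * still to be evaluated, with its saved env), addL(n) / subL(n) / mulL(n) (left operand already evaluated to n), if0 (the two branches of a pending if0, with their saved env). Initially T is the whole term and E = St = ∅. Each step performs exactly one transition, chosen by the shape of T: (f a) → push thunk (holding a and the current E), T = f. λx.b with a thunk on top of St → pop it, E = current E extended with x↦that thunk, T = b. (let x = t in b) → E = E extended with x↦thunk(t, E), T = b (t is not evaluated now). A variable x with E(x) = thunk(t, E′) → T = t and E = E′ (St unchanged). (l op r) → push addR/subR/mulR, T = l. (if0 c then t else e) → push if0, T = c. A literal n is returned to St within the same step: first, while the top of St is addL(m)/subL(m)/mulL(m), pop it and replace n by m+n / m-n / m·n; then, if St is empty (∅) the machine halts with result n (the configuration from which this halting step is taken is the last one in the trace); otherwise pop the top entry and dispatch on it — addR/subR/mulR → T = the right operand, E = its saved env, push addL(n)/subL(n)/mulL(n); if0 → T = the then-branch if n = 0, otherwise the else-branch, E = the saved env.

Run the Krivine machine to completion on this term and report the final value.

Answer: 0

Derivation:
t=0: [T=((if0 (-1 * 6) then 0 else 2) * (((λz. 0) 0) * (let y = -1 in -3))) | E=∅ | St=∅]
t=1: [T=(if0 (-1 * 6) then 0 else 2) | E=∅ | St=[mulR]]
t=2: [T=(-1 * 6) | E=∅ | St=[if0 :: mulR]]
t=3: [T=-1 | E=∅ | St=[mulR :: if0 :: mulR]]
t=4: [T=6 | E=∅ | St=[mulL(-1) :: if0 :: mulR]]
t=5: [T=2 | E=∅ | St=[mulR]]
t=6: [T=(((λz. 0) 0) * (let y = -1 in -3)) | E=∅ | St=[mulL(2)]]
t=7: [T=((λz. 0) 0) | E=∅ | St=[mulR :: mulL(2)]]
t=8: [T=(λz. 0) | E=∅ | St=[thunk :: mulR :: mulL(2)]]
t=9: [T=0 | E={z↦thunk(0, ∅)} | St=[mulR :: mulL(2)]]
t=10: [T=(let y = -1 in -3) | E=∅ | St=[mulL(0) :: mulL(2)]]
t=11: [T=-3 | E={y↦thunk(-1, ∅)} | St=[mulL(0) :: mulL(2)]]
→ final value 0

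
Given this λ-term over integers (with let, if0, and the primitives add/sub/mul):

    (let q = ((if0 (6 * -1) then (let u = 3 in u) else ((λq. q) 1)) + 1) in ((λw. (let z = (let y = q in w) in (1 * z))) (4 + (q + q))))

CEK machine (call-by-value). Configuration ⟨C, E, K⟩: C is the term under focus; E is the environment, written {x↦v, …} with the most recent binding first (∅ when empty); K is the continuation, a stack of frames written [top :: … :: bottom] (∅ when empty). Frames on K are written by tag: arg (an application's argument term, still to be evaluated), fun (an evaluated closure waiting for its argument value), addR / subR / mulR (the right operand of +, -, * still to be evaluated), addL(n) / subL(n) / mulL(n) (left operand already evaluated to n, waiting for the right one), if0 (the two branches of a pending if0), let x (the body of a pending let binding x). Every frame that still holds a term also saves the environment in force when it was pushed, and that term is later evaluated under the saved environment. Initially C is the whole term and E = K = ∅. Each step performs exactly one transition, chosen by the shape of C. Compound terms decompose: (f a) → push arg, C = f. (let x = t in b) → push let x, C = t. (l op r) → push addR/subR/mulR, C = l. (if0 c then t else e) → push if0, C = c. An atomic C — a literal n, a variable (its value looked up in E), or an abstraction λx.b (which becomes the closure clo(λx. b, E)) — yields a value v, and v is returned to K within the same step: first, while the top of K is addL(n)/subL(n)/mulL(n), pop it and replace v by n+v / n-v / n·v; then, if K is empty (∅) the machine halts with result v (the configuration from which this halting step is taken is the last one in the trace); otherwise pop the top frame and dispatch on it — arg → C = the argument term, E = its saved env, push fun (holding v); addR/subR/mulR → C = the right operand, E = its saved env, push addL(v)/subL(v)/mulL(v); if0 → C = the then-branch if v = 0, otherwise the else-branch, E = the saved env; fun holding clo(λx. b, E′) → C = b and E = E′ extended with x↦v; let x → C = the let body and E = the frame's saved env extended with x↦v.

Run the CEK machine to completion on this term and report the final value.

0. ⟨C=(let q = ((if0 (6 * -1) then (let u = 3 in u) else ((λq. q) 1)) + 1) in ((λw. (let z = (let y = q in w) in (1 * z))) (4 + (q + q)))); E=∅; K=∅⟩
1. ⟨C=((if0 (6 * -1) then (let u = 3 in u) else ((λq. q) 1)) + 1); E=∅; K=[let q]⟩
2. ⟨C=(if0 (6 * -1) then (let u = 3 in u) else ((λq. q) 1)); E=∅; K=[addR :: let q]⟩
3. ⟨C=(6 * -1); E=∅; K=[if0 :: addR :: let q]⟩
4. ⟨C=6; E=∅; K=[mulR :: if0 :: addR :: let q]⟩
5. ⟨C=-1; E=∅; K=[mulL(6) :: if0 :: addR :: let q]⟩
6. ⟨C=((λq. q) 1); E=∅; K=[addR :: let q]⟩
7. ⟨C=(λq. q); E=∅; K=[arg :: addR :: let q]⟩
8. ⟨C=1; E=∅; K=[fun :: addR :: let q]⟩
9. ⟨C=q; E={q↦1}; K=[addR :: let q]⟩
10. ⟨C=1; E=∅; K=[addL(1) :: let q]⟩
11. ⟨C=((λw. (let z = (let y = q in w) in (1 * z))) (4 + (q + q))); E={q↦2}; K=∅⟩
12. ⟨C=(λw. (let z = (let y = q in w) in (1 * z))); E={q↦2}; K=[arg]⟩
13. ⟨C=(4 + (q + q)); E={q↦2}; K=[fun]⟩
14. ⟨C=4; E={q↦2}; K=[addR :: fun]⟩
15. ⟨C=(q + q); E={q↦2}; K=[addL(4) :: fun]⟩
16. ⟨C=q; E={q↦2}; K=[addR :: addL(4) :: fun]⟩
17. ⟨C=q; E={q↦2}; K=[addL(2) :: addL(4) :: fun]⟩
18. ⟨C=(let z = (let y = q in w) in (1 * z)); E={w↦8, q↦2}; K=∅⟩
19. ⟨C=(let y = q in w); E={w↦8, q↦2}; K=[let z]⟩
20. ⟨C=q; E={w↦8, q↦2}; K=[let y :: let z]⟩
21. ⟨C=w; E={y↦2, w↦8, q↦2}; K=[let z]⟩
22. ⟨C=(1 * z); E={z↦8, w↦8, q↦2}; K=∅⟩
23. ⟨C=1; E={z↦8, w↦8, q↦2}; K=[mulR]⟩
24. ⟨C=z; E={z↦8, w↦8, q↦2}; K=[mulL(1)]⟩
→ final value 8

Answer: 8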